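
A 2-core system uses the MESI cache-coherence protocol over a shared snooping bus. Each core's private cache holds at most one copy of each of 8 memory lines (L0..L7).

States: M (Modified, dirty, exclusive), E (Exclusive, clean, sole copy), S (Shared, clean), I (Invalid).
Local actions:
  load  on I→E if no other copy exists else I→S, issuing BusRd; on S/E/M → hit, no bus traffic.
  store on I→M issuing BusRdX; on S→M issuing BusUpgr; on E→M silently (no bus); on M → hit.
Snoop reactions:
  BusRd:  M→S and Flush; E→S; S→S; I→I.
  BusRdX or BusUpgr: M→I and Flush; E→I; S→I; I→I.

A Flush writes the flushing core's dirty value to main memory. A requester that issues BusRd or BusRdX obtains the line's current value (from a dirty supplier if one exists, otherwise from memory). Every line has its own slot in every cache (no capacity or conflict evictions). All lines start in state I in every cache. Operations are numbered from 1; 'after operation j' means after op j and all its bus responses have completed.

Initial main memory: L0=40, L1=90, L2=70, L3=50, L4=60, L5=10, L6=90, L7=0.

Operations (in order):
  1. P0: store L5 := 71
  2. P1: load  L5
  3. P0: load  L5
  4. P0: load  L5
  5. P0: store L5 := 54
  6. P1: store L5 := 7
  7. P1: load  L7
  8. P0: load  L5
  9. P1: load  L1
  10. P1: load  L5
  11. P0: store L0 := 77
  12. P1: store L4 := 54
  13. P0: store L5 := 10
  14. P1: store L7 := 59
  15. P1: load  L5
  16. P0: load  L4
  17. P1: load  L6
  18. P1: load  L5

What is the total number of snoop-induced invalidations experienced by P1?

step 1: P0: store L5 := 71  ⟶  MI  (L5)  txn=BusRdX  M[L5]=10
step 2: P1: load  L5  ⟶  SS  (L5)  txn=BusRd+Flush  M[L5]=71
step 3: P0: load  L5  ⟶  SS  (L5)  txn=∅  M[L5]=71
step 4: P0: load  L5  ⟶  SS  (L5)  txn=∅  M[L5]=71
step 5: P0: store L5 := 54  ⟶  MI  (L5)  txn=BusUpgr  M[L5]=71
step 6: P1: store L5 := 7  ⟶  IM  (L5)  txn=BusRdX+Flush  M[L5]=54
step 7: P1: load  L7  ⟶  IE  (L7)  txn=BusRd  M[L7]=0
step 8: P0: load  L5  ⟶  SS  (L5)  txn=BusRd+Flush  M[L5]=7
step 9: P1: load  L1  ⟶  IE  (L1)  txn=BusRd  M[L1]=90
step 10: P1: load  L5  ⟶  SS  (L5)  txn=∅  M[L5]=7
step 11: P0: store L0 := 77  ⟶  MI  (L0)  txn=BusRdX  M[L0]=40
step 12: P1: store L4 := 54  ⟶  IM  (L4)  txn=BusRdX  M[L4]=60
step 13: P0: store L5 := 10  ⟶  MI  (L5)  txn=BusUpgr  M[L5]=7
step 14: P1: store L7 := 59  ⟶  IM  (L7)  txn=∅  M[L7]=0
step 15: P1: load  L5  ⟶  SS  (L5)  txn=BusRd+Flush  M[L5]=10
step 16: P0: load  L4  ⟶  SS  (L4)  txn=BusRd+Flush  M[L4]=54
step 17: P1: load  L6  ⟶  IE  (L6)  txn=BusRd  M[L6]=90
step 18: P1: load  L5  ⟶  SS  (L5)  txn=∅  M[L5]=10

invalidations = 2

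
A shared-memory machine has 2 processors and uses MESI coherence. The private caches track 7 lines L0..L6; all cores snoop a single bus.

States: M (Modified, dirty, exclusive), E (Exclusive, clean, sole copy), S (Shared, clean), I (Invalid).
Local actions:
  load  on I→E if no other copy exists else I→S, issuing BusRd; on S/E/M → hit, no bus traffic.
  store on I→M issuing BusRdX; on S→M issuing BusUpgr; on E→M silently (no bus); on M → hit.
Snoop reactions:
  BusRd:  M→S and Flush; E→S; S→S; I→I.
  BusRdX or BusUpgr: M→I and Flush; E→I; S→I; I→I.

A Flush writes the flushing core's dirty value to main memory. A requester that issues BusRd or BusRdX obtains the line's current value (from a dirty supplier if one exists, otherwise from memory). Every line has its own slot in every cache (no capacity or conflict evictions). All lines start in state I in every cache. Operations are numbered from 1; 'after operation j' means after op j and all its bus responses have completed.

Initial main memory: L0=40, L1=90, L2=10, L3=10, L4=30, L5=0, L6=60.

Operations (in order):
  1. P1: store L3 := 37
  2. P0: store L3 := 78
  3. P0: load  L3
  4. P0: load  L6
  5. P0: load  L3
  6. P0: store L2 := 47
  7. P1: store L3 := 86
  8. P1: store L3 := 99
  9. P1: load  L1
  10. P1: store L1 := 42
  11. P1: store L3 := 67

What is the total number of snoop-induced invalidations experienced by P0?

invalidations = 1

[1] P1: store L3 := 37 | P0:I, P1:M(37) | bus: BusRdX
[2] P0: store L3 := 78 | P0:M(78), P1:I | bus: BusRdX,Flush
[3] P0: load  L3 | P0:M(78), P1:I | bus: none
[4] P0: load  L6 | P0:E(60), P1:I | bus: BusRd
[5] P0: load  L3 | P0:M(78), P1:I | bus: none
[6] P0: store L2 := 47 | P0:M(47), P1:I | bus: BusRdX
[7] P1: store L3 := 86 | P0:I, P1:M(86) | bus: BusRdX,Flush
[8] P1: store L3 := 99 | P0:I, P1:M(99) | bus: none
[9] P1: load  L1 | P0:I, P1:E(90) | bus: BusRd
[10] P1: store L1 := 42 | P0:I, P1:M(42) | bus: none
[11] P1: store L3 := 67 | P0:I, P1:M(67) | bus: none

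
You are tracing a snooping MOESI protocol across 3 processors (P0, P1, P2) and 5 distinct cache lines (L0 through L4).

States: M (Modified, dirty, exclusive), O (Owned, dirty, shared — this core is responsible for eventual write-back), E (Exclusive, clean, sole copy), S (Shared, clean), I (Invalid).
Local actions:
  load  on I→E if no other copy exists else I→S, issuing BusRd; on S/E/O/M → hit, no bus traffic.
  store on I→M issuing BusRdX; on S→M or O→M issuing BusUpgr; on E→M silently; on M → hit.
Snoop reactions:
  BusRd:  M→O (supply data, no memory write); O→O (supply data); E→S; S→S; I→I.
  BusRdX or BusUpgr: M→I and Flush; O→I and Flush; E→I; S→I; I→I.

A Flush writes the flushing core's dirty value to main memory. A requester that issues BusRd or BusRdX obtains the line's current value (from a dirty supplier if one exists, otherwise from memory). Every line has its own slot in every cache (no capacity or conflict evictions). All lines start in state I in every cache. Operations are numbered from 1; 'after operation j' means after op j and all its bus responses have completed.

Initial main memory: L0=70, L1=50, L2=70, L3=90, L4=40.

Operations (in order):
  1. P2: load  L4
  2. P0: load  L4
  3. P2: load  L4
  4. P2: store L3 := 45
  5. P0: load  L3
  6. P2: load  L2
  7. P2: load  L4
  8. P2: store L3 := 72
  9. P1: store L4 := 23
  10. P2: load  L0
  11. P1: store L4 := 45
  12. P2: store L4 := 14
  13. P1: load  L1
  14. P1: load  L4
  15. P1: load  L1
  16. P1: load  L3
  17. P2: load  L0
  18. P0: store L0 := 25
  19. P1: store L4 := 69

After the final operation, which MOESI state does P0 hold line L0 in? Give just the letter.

state = M

1. P2: load  L4  bus=[BusRd]  L4: P0=I P1=I P2=E  mem[L4]=40
2. P0: load  L4  bus=[BusRd]  L4: P0=S P1=I P2=S  mem[L4]=40
3. P2: load  L4  bus=[-]  L4: P0=S P1=I P2=S  mem[L4]=40
4. P2: store L3 := 45  bus=[BusRdX]  L3: P0=I P1=I P2=M  mem[L3]=90
5. P0: load  L3  bus=[BusRd]  L3: P0=S P1=I P2=O  mem[L3]=90
6. P2: load  L2  bus=[BusRd]  L2: P0=I P1=I P2=E  mem[L2]=70
7. P2: load  L4  bus=[-]  L4: P0=S P1=I P2=S  mem[L4]=40
8. P2: store L3 := 72  bus=[BusUpgr]  L3: P0=I P1=I P2=M  mem[L3]=90
9. P1: store L4 := 23  bus=[BusRdX]  L4: P0=I P1=M P2=I  mem[L4]=40
10. P2: load  L0  bus=[BusRd]  L0: P0=I P1=I P2=E  mem[L0]=70
11. P1: store L4 := 45  bus=[-]  L4: P0=I P1=M P2=I  mem[L4]=40
12. P2: store L4 := 14  bus=[BusRdX,Flush]  L4: P0=I P1=I P2=M  mem[L4]=45
13. P1: load  L1  bus=[BusRd]  L1: P0=I P1=E P2=I  mem[L1]=50
14. P1: load  L4  bus=[BusRd]  L4: P0=I P1=S P2=O  mem[L4]=45
15. P1: load  L1  bus=[-]  L1: P0=I P1=E P2=I  mem[L1]=50
16. P1: load  L3  bus=[BusRd]  L3: P0=I P1=S P2=O  mem[L3]=90
17. P2: load  L0  bus=[-]  L0: P0=I P1=I P2=E  mem[L0]=70
18. P0: store L0 := 25  bus=[BusRdX]  L0: P0=M P1=I P2=I  mem[L0]=70
19. P1: store L4 := 69  bus=[BusUpgr,Flush]  L4: P0=I P1=M P2=I  mem[L4]=14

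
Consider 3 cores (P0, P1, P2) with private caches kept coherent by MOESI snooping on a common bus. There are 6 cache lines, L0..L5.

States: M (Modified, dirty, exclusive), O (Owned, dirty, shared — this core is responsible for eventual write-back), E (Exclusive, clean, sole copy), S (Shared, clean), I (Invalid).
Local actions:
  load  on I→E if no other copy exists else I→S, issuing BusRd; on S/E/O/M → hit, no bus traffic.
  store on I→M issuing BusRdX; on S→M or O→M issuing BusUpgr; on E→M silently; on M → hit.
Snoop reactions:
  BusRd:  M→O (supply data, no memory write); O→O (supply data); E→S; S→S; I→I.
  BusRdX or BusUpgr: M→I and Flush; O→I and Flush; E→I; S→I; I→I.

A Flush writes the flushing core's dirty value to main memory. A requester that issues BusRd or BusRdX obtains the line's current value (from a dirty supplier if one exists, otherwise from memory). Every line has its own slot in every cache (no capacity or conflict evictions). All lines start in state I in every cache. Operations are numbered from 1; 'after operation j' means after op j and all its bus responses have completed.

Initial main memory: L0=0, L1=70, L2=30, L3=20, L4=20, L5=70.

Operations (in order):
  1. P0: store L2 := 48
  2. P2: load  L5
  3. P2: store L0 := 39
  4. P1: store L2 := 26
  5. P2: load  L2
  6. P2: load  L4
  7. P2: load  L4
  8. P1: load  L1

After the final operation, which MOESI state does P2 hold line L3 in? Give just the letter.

step 1: P0: store L2 := 48  ⟶  MII  (L2)  txn=BusRdX  M[L2]=30
step 2: P2: load  L5  ⟶  IIE  (L5)  txn=BusRd  M[L5]=70
step 3: P2: store L0 := 39  ⟶  IIM  (L0)  txn=BusRdX  M[L0]=0
step 4: P1: store L2 := 26  ⟶  IMI  (L2)  txn=BusRdX+Flush  M[L2]=48
step 5: P2: load  L2  ⟶  IOS  (L2)  txn=BusRd  M[L2]=48
step 6: P2: load  L4  ⟶  IIE  (L4)  txn=BusRd  M[L4]=20
step 7: P2: load  L4  ⟶  IIE  (L4)  txn=∅  M[L4]=20
step 8: P1: load  L1  ⟶  IEI  (L1)  txn=BusRd  M[L1]=70

state = I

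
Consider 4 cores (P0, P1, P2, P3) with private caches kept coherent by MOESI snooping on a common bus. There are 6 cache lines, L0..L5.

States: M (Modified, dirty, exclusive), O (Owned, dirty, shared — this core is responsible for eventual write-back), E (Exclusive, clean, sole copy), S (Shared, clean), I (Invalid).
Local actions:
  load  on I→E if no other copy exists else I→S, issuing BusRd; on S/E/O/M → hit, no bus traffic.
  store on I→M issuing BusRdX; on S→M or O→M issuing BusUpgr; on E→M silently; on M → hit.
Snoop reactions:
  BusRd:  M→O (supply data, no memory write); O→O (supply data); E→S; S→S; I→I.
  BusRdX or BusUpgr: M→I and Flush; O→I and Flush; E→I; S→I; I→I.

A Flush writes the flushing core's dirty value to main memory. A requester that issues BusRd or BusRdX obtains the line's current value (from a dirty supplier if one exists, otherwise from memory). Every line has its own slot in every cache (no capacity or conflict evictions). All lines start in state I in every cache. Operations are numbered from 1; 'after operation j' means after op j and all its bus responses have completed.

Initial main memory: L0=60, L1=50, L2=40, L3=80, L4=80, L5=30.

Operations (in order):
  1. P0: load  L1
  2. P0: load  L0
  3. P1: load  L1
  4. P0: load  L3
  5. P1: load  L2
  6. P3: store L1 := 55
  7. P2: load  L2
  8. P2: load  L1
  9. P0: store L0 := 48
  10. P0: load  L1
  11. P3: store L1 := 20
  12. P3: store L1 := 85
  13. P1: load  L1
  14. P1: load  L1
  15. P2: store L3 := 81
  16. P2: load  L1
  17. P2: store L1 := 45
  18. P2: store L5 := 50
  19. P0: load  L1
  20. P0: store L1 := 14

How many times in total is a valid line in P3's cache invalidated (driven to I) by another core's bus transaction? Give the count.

invalidations = 1

step 1: P0: load  L1  ⟶  EIII  (L1)  txn=BusRd  M[L1]=50
step 2: P0: load  L0  ⟶  EIII  (L0)  txn=BusRd  M[L0]=60
step 3: P1: load  L1  ⟶  SSII  (L1)  txn=BusRd  M[L1]=50
step 4: P0: load  L3  ⟶  EIII  (L3)  txn=BusRd  M[L3]=80
step 5: P1: load  L2  ⟶  IEII  (L2)  txn=BusRd  M[L2]=40
step 6: P3: store L1 := 55  ⟶  IIIM  (L1)  txn=BusRdX  M[L1]=50
step 7: P2: load  L2  ⟶  ISSI  (L2)  txn=BusRd  M[L2]=40
step 8: P2: load  L1  ⟶  IISO  (L1)  txn=BusRd  M[L1]=50
step 9: P0: store L0 := 48  ⟶  MIII  (L0)  txn=∅  M[L0]=60
step 10: P0: load  L1  ⟶  SISO  (L1)  txn=BusRd  M[L1]=50
step 11: P3: store L1 := 20  ⟶  IIIM  (L1)  txn=BusUpgr  M[L1]=50
step 12: P3: store L1 := 85  ⟶  IIIM  (L1)  txn=∅  M[L1]=50
step 13: P1: load  L1  ⟶  ISIO  (L1)  txn=BusRd  M[L1]=50
step 14: P1: load  L1  ⟶  ISIO  (L1)  txn=∅  M[L1]=50
step 15: P2: store L3 := 81  ⟶  IIMI  (L3)  txn=BusRdX  M[L3]=80
step 16: P2: load  L1  ⟶  ISSO  (L1)  txn=BusRd  M[L1]=50
step 17: P2: store L1 := 45  ⟶  IIMI  (L1)  txn=BusUpgr+Flush  M[L1]=85
step 18: P2: store L5 := 50  ⟶  IIMI  (L5)  txn=BusRdX  M[L5]=30
step 19: P0: load  L1  ⟶  SIOI  (L1)  txn=BusRd  M[L1]=85
step 20: P0: store L1 := 14  ⟶  MIII  (L1)  txn=BusUpgr+Flush  M[L1]=45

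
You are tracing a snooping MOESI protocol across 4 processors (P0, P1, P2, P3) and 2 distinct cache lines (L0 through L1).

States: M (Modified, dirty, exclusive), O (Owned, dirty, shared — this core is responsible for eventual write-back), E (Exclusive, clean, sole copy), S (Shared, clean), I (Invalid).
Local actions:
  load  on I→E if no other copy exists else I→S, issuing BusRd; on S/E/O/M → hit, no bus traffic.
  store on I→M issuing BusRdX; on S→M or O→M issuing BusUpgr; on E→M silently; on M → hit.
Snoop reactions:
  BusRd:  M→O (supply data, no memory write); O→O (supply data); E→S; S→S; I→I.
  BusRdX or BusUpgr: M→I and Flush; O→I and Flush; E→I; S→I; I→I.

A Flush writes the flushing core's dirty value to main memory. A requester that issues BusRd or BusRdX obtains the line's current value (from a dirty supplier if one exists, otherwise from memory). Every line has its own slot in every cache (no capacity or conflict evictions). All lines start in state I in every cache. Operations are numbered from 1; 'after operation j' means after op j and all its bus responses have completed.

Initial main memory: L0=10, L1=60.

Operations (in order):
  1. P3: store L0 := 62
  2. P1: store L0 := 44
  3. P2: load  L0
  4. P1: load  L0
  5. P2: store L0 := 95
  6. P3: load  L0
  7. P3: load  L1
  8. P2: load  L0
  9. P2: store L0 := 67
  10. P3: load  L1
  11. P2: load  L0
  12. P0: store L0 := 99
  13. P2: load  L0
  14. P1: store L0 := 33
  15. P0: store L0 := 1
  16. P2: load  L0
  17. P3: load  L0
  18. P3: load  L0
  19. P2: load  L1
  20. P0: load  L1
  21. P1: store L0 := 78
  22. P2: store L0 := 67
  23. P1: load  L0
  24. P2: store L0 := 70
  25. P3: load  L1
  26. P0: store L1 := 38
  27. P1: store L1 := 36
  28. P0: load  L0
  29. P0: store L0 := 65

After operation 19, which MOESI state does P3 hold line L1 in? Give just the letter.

state = S

1. P3: store L0 := 62  bus=[BusRdX]  L0: P0=I P1=I P2=I P3=M  mem[L0]=10
2. P1: store L0 := 44  bus=[BusRdX,Flush]  L0: P0=I P1=M P2=I P3=I  mem[L0]=62
3. P2: load  L0  bus=[BusRd]  L0: P0=I P1=O P2=S P3=I  mem[L0]=62
4. P1: load  L0  bus=[-]  L0: P0=I P1=O P2=S P3=I  mem[L0]=62
5. P2: store L0 := 95  bus=[BusUpgr,Flush]  L0: P0=I P1=I P2=M P3=I  mem[L0]=44
6. P3: load  L0  bus=[BusRd]  L0: P0=I P1=I P2=O P3=S  mem[L0]=44
7. P3: load  L1  bus=[BusRd]  L1: P0=I P1=I P2=I P3=E  mem[L1]=60
8. P2: load  L0  bus=[-]  L0: P0=I P1=I P2=O P3=S  mem[L0]=44
9. P2: store L0 := 67  bus=[BusUpgr]  L0: P0=I P1=I P2=M P3=I  mem[L0]=44
10. P3: load  L1  bus=[-]  L1: P0=I P1=I P2=I P3=E  mem[L1]=60
11. P2: load  L0  bus=[-]  L0: P0=I P1=I P2=M P3=I  mem[L0]=44
12. P0: store L0 := 99  bus=[BusRdX,Flush]  L0: P0=M P1=I P2=I P3=I  mem[L0]=67
13. P2: load  L0  bus=[BusRd]  L0: P0=O P1=I P2=S P3=I  mem[L0]=67
14. P1: store L0 := 33  bus=[BusRdX,Flush]  L0: P0=I P1=M P2=I P3=I  mem[L0]=99
15. P0: store L0 := 1  bus=[BusRdX,Flush]  L0: P0=M P1=I P2=I P3=I  mem[L0]=33
16. P2: load  L0  bus=[BusRd]  L0: P0=O P1=I P2=S P3=I  mem[L0]=33
17. P3: load  L0  bus=[BusRd]  L0: P0=O P1=I P2=S P3=S  mem[L0]=33
18. P3: load  L0  bus=[-]  L0: P0=O P1=I P2=S P3=S  mem[L0]=33
19. P2: load  L1  bus=[BusRd]  L1: P0=I P1=I P2=S P3=S  mem[L1]=60
20. P0: load  L1  bus=[BusRd]  L1: P0=S P1=I P2=S P3=S  mem[L1]=60
21. P1: store L0 := 78  bus=[BusRdX,Flush]  L0: P0=I P1=M P2=I P3=I  mem[L0]=1
22. P2: store L0 := 67  bus=[BusRdX,Flush]  L0: P0=I P1=I P2=M P3=I  mem[L0]=78
23. P1: load  L0  bus=[BusRd]  L0: P0=I P1=S P2=O P3=I  mem[L0]=78
24. P2: store L0 := 70  bus=[BusUpgr]  L0: P0=I P1=I P2=M P3=I  mem[L0]=78
25. P3: load  L1  bus=[-]  L1: P0=S P1=I P2=S P3=S  mem[L1]=60
26. P0: store L1 := 38  bus=[BusUpgr]  L1: P0=M P1=I P2=I P3=I  mem[L1]=60
27. P1: store L1 := 36  bus=[BusRdX,Flush]  L1: P0=I P1=M P2=I P3=I  mem[L1]=38
28. P0: load  L0  bus=[BusRd]  L0: P0=S P1=I P2=O P3=I  mem[L0]=78
29. P0: store L0 := 65  bus=[BusUpgr,Flush]  L0: P0=M P1=I P2=I P3=I  mem[L0]=70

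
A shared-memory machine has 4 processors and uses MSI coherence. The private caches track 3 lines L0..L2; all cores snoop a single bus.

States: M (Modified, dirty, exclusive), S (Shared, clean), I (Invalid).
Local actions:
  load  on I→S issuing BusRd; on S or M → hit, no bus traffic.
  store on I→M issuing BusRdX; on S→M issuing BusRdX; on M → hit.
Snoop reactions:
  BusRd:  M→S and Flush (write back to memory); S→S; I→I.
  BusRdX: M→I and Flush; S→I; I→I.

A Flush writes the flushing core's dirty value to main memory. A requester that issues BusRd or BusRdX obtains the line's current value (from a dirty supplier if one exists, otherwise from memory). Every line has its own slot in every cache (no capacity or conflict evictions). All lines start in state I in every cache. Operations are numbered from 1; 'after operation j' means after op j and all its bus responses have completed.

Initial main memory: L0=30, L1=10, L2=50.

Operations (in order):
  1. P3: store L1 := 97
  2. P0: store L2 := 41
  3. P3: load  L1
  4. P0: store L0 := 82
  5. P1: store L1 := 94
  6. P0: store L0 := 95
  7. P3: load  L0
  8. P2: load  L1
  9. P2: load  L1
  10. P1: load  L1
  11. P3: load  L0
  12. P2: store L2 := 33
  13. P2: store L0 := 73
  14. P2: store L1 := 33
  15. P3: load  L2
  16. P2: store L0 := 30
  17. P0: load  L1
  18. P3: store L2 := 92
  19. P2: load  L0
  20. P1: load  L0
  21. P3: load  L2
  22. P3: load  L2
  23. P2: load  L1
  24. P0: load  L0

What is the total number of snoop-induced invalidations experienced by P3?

invalidations = 2

[1] P3: store L1 := 97 | P0:I, P1:I, P2:I, P3:M(97) | bus: BusRdX
[2] P0: store L2 := 41 | P0:M(41), P1:I, P2:I, P3:I | bus: BusRdX
[3] P3: load  L1 | P0:I, P1:I, P2:I, P3:M(97) | bus: none
[4] P0: store L0 := 82 | P0:M(82), P1:I, P2:I, P3:I | bus: BusRdX
[5] P1: store L1 := 94 | P0:I, P1:M(94), P2:I, P3:I | bus: BusRdX,Flush
[6] P0: store L0 := 95 | P0:M(95), P1:I, P2:I, P3:I | bus: none
[7] P3: load  L0 | P0:S(95), P1:I, P2:I, P3:S(95) | bus: BusRd,Flush
[8] P2: load  L1 | P0:I, P1:S(94), P2:S(94), P3:I | bus: BusRd,Flush
[9] P2: load  L1 | P0:I, P1:S(94), P2:S(94), P3:I | bus: none
[10] P1: load  L1 | P0:I, P1:S(94), P2:S(94), P3:I | bus: none
[11] P3: load  L0 | P0:S(95), P1:I, P2:I, P3:S(95) | bus: none
[12] P2: store L2 := 33 | P0:I, P1:I, P2:M(33), P3:I | bus: BusRdX,Flush
[13] P2: store L0 := 73 | P0:I, P1:I, P2:M(73), P3:I | bus: BusRdX
[14] P2: store L1 := 33 | P0:I, P1:I, P2:M(33), P3:I | bus: BusRdX
[15] P3: load  L2 | P0:I, P1:I, P2:S(33), P3:S(33) | bus: BusRd,Flush
[16] P2: store L0 := 30 | P0:I, P1:I, P2:M(30), P3:I | bus: none
[17] P0: load  L1 | P0:S(33), P1:I, P2:S(33), P3:I | bus: BusRd,Flush
[18] P3: store L2 := 92 | P0:I, P1:I, P2:I, P3:M(92) | bus: BusRdX
[19] P2: load  L0 | P0:I, P1:I, P2:M(30), P3:I | bus: none
[20] P1: load  L0 | P0:I, P1:S(30), P2:S(30), P3:I | bus: BusRd,Flush
[21] P3: load  L2 | P0:I, P1:I, P2:I, P3:M(92) | bus: none
[22] P3: load  L2 | P0:I, P1:I, P2:I, P3:M(92) | bus: none
[23] P2: load  L1 | P0:S(33), P1:I, P2:S(33), P3:I | bus: none
[24] P0: load  L0 | P0:S(30), P1:S(30), P2:S(30), P3:I | bus: BusRd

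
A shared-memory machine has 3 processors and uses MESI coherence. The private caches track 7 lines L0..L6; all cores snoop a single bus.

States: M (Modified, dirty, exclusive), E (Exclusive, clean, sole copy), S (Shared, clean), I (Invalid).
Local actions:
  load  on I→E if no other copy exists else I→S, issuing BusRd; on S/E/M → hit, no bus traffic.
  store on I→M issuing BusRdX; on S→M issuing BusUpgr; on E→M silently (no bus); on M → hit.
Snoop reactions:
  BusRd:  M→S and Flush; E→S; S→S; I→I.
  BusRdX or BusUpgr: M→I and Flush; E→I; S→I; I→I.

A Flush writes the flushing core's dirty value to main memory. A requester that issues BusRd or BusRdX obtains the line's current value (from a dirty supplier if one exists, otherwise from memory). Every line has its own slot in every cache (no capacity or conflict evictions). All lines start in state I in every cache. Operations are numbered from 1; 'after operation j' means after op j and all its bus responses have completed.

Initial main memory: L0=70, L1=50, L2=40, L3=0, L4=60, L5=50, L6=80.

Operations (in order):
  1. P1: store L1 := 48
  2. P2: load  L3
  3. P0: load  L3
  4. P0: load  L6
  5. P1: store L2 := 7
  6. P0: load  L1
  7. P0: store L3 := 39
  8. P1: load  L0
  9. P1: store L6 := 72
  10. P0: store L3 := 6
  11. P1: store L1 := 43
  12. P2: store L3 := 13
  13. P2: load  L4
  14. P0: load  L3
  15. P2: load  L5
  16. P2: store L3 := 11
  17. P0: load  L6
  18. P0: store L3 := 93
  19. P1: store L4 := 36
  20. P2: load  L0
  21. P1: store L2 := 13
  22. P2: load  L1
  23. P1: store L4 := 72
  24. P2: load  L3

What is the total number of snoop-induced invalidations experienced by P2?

invalidations = 3

[1] P1: store L1 := 48 | P0:I, P1:M(48), P2:I | bus: BusRdX
[2] P2: load  L3 | P0:I, P1:I, P2:E(0) | bus: BusRd
[3] P0: load  L3 | P0:S(0), P1:I, P2:S(0) | bus: BusRd
[4] P0: load  L6 | P0:E(80), P1:I, P2:I | bus: BusRd
[5] P1: store L2 := 7 | P0:I, P1:M(7), P2:I | bus: BusRdX
[6] P0: load  L1 | P0:S(48), P1:S(48), P2:I | bus: BusRd,Flush
[7] P0: store L3 := 39 | P0:M(39), P1:I, P2:I | bus: BusUpgr
[8] P1: load  L0 | P0:I, P1:E(70), P2:I | bus: BusRd
[9] P1: store L6 := 72 | P0:I, P1:M(72), P2:I | bus: BusRdX
[10] P0: store L3 := 6 | P0:M(6), P1:I, P2:I | bus: none
[11] P1: store L1 := 43 | P0:I, P1:M(43), P2:I | bus: BusUpgr
[12] P2: store L3 := 13 | P0:I, P1:I, P2:M(13) | bus: BusRdX,Flush
[13] P2: load  L4 | P0:I, P1:I, P2:E(60) | bus: BusRd
[14] P0: load  L3 | P0:S(13), P1:I, P2:S(13) | bus: BusRd,Flush
[15] P2: load  L5 | P0:I, P1:I, P2:E(50) | bus: BusRd
[16] P2: store L3 := 11 | P0:I, P1:I, P2:M(11) | bus: BusUpgr
[17] P0: load  L6 | P0:S(72), P1:S(72), P2:I | bus: BusRd,Flush
[18] P0: store L3 := 93 | P0:M(93), P1:I, P2:I | bus: BusRdX,Flush
[19] P1: store L4 := 36 | P0:I, P1:M(36), P2:I | bus: BusRdX
[20] P2: load  L0 | P0:I, P1:S(70), P2:S(70) | bus: BusRd
[21] P1: store L2 := 13 | P0:I, P1:M(13), P2:I | bus: none
[22] P2: load  L1 | P0:I, P1:S(43), P2:S(43) | bus: BusRd,Flush
[23] P1: store L4 := 72 | P0:I, P1:M(72), P2:I | bus: none
[24] P2: load  L3 | P0:S(93), P1:I, P2:S(93) | bus: BusRd,Flush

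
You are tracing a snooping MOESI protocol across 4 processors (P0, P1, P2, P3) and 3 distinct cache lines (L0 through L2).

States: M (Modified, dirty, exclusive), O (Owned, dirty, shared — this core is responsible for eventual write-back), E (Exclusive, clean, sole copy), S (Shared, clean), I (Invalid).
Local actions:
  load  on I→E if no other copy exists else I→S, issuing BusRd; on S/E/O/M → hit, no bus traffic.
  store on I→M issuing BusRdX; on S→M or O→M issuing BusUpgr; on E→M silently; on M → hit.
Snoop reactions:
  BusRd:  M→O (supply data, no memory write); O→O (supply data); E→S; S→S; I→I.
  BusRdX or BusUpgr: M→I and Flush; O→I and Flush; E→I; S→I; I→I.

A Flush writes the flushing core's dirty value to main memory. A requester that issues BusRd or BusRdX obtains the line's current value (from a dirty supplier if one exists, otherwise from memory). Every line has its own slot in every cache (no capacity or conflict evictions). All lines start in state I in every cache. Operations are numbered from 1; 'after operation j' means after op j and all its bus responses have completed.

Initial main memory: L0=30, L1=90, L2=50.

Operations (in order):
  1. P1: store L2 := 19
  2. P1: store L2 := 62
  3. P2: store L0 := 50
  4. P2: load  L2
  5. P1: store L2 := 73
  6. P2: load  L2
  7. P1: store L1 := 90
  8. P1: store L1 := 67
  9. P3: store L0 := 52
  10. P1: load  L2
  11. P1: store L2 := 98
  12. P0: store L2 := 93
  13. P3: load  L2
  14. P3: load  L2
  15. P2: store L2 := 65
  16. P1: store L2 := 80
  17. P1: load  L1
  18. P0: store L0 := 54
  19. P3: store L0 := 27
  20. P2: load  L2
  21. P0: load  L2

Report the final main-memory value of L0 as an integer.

memory[L0] = 54

[1] P1: store L2 := 19 | P0:I, P1:M(19), P2:I, P3:I | bus: BusRdX
[2] P1: store L2 := 62 | P0:I, P1:M(62), P2:I, P3:I | bus: none
[3] P2: store L0 := 50 | P0:I, P1:I, P2:M(50), P3:I | bus: BusRdX
[4] P2: load  L2 | P0:I, P1:O(62), P2:S(62), P3:I | bus: BusRd
[5] P1: store L2 := 73 | P0:I, P1:M(73), P2:I, P3:I | bus: BusUpgr
[6] P2: load  L2 | P0:I, P1:O(73), P2:S(73), P3:I | bus: BusRd
[7] P1: store L1 := 90 | P0:I, P1:M(90), P2:I, P3:I | bus: BusRdX
[8] P1: store L1 := 67 | P0:I, P1:M(67), P2:I, P3:I | bus: none
[9] P3: store L0 := 52 | P0:I, P1:I, P2:I, P3:M(52) | bus: BusRdX,Flush
[10] P1: load  L2 | P0:I, P1:O(73), P2:S(73), P3:I | bus: none
[11] P1: store L2 := 98 | P0:I, P1:M(98), P2:I, P3:I | bus: BusUpgr
[12] P0: store L2 := 93 | P0:M(93), P1:I, P2:I, P3:I | bus: BusRdX,Flush
[13] P3: load  L2 | P0:O(93), P1:I, P2:I, P3:S(93) | bus: BusRd
[14] P3: load  L2 | P0:O(93), P1:I, P2:I, P3:S(93) | bus: none
[15] P2: store L2 := 65 | P0:I, P1:I, P2:M(65), P3:I | bus: BusRdX,Flush
[16] P1: store L2 := 80 | P0:I, P1:M(80), P2:I, P3:I | bus: BusRdX,Flush
[17] P1: load  L1 | P0:I, P1:M(67), P2:I, P3:I | bus: none
[18] P0: store L0 := 54 | P0:M(54), P1:I, P2:I, P3:I | bus: BusRdX,Flush
[19] P3: store L0 := 27 | P0:I, P1:I, P2:I, P3:M(27) | bus: BusRdX,Flush
[20] P2: load  L2 | P0:I, P1:O(80), P2:S(80), P3:I | bus: BusRd
[21] P0: load  L2 | P0:S(80), P1:O(80), P2:S(80), P3:I | bus: BusRd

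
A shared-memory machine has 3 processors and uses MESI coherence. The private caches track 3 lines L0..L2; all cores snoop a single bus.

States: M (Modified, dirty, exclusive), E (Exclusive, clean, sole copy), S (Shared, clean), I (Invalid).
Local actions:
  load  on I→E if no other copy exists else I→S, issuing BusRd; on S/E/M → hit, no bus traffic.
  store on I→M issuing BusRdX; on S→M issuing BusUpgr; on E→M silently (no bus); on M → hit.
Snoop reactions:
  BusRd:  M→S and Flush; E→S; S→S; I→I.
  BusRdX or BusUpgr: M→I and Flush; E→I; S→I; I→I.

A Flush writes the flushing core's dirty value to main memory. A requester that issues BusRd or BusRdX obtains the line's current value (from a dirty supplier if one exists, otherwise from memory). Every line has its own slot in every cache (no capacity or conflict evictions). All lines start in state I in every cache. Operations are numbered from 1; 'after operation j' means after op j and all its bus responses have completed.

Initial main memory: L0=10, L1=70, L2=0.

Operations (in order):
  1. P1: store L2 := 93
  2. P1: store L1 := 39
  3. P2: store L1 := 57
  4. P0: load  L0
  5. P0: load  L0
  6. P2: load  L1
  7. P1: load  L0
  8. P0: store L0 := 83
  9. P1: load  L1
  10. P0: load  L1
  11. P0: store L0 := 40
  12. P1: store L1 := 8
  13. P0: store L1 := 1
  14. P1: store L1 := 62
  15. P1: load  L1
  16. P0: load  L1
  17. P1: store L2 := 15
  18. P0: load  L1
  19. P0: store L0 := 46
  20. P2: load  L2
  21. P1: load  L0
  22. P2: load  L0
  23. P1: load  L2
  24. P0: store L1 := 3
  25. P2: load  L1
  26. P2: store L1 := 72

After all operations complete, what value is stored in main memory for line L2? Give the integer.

1. P1: store L2 := 93  bus=[BusRdX]  L2: P0=I P1=M P2=I  mem[L2]=0
2. P1: store L1 := 39  bus=[BusRdX]  L1: P0=I P1=M P2=I  mem[L1]=70
3. P2: store L1 := 57  bus=[BusRdX,Flush]  L1: P0=I P1=I P2=M  mem[L1]=39
4. P0: load  L0  bus=[BusRd]  L0: P0=E P1=I P2=I  mem[L0]=10
5. P0: load  L0  bus=[-]  L0: P0=E P1=I P2=I  mem[L0]=10
6. P2: load  L1  bus=[-]  L1: P0=I P1=I P2=M  mem[L1]=39
7. P1: load  L0  bus=[BusRd]  L0: P0=S P1=S P2=I  mem[L0]=10
8. P0: store L0 := 83  bus=[BusUpgr]  L0: P0=M P1=I P2=I  mem[L0]=10
9. P1: load  L1  bus=[BusRd,Flush]  L1: P0=I P1=S P2=S  mem[L1]=57
10. P0: load  L1  bus=[BusRd]  L1: P0=S P1=S P2=S  mem[L1]=57
11. P0: store L0 := 40  bus=[-]  L0: P0=M P1=I P2=I  mem[L0]=10
12. P1: store L1 := 8  bus=[BusUpgr]  L1: P0=I P1=M P2=I  mem[L1]=57
13. P0: store L1 := 1  bus=[BusRdX,Flush]  L1: P0=M P1=I P2=I  mem[L1]=8
14. P1: store L1 := 62  bus=[BusRdX,Flush]  L1: P0=I P1=M P2=I  mem[L1]=1
15. P1: load  L1  bus=[-]  L1: P0=I P1=M P2=I  mem[L1]=1
16. P0: load  L1  bus=[BusRd,Flush]  L1: P0=S P1=S P2=I  mem[L1]=62
17. P1: store L2 := 15  bus=[-]  L2: P0=I P1=M P2=I  mem[L2]=0
18. P0: load  L1  bus=[-]  L1: P0=S P1=S P2=I  mem[L1]=62
19. P0: store L0 := 46  bus=[-]  L0: P0=M P1=I P2=I  mem[L0]=10
20. P2: load  L2  bus=[BusRd,Flush]  L2: P0=I P1=S P2=S  mem[L2]=15
21. P1: load  L0  bus=[BusRd,Flush]  L0: P0=S P1=S P2=I  mem[L0]=46
22. P2: load  L0  bus=[BusRd]  L0: P0=S P1=S P2=S  mem[L0]=46
23. P1: load  L2  bus=[-]  L2: P0=I P1=S P2=S  mem[L2]=15
24. P0: store L1 := 3  bus=[BusUpgr]  L1: P0=M P1=I P2=I  mem[L1]=62
25. P2: load  L1  bus=[BusRd,Flush]  L1: P0=S P1=I P2=S  mem[L1]=3
26. P2: store L1 := 72  bus=[BusUpgr]  L1: P0=I P1=I P2=M  mem[L1]=3

memory[L2] = 15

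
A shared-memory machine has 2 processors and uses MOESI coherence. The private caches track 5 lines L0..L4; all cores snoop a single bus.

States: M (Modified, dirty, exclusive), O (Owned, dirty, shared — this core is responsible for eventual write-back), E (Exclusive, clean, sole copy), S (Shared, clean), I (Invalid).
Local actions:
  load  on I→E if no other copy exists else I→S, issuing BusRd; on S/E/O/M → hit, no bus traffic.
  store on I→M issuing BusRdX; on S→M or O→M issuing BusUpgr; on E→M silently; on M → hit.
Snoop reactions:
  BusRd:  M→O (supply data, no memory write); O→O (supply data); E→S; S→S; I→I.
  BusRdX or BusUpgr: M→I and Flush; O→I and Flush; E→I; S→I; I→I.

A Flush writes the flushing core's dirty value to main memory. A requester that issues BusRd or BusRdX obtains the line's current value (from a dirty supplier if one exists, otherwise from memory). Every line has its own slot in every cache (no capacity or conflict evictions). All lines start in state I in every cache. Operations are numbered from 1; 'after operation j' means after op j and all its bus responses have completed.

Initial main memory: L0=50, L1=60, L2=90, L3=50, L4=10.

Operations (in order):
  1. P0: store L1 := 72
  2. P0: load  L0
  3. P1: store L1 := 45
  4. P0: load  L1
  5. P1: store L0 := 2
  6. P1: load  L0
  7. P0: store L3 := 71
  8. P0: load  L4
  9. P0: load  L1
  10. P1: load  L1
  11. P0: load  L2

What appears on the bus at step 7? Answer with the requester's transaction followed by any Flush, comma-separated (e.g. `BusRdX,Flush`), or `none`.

bus = BusRdX

  op1 P0: store L1 := 72 → M/I on L1; bus BusRdX; mem=60
  op2 P0: load  L0 → E/I on L0; bus BusRd; mem=50
  op3 P1: store L1 := 45 → I/M on L1; bus BusRdX Flush; mem=72
  op4 P0: load  L1 → S/O on L1; bus BusRd; mem=72
  op5 P1: store L0 := 2 → I/M on L0; bus BusRdX; mem=50
  op6 P1: load  L0 → I/M on L0; bus (none); mem=50
  op7 P0: store L3 := 71 → M/I on L3; bus BusRdX; mem=50
  op8 P0: load  L4 → E/I on L4; bus BusRd; mem=10
  op9 P0: load  L1 → S/O on L1; bus (none); mem=72
  op10 P1: load  L1 → S/O on L1; bus (none); mem=72
  op11 P0: load  L2 → E/I on L2; bus BusRd; mem=90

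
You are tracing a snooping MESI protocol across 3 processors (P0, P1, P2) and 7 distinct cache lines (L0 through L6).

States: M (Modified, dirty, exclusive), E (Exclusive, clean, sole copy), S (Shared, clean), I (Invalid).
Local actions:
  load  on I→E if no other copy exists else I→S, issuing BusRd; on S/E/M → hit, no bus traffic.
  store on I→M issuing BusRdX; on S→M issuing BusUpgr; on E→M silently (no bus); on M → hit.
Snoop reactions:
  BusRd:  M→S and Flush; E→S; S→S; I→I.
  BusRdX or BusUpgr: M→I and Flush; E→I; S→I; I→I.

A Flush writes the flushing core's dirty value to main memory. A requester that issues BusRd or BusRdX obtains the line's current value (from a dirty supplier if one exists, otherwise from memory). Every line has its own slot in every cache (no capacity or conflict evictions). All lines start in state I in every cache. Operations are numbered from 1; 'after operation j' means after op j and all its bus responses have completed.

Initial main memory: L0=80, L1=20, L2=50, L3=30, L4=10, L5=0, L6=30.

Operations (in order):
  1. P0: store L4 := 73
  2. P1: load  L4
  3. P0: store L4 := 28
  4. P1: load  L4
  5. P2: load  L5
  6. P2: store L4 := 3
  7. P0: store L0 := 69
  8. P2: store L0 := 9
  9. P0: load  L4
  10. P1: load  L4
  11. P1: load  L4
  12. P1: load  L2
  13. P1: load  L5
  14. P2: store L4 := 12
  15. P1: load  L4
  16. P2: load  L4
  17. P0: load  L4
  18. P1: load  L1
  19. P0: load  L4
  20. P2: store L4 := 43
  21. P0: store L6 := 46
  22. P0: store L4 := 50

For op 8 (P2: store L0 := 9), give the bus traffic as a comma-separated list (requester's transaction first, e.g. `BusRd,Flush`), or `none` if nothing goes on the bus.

1. P0: store L4 := 73  bus=[BusRdX]  L4: P0=M P1=I P2=I  mem[L4]=10
2. P1: load  L4  bus=[BusRd,Flush]  L4: P0=S P1=S P2=I  mem[L4]=73
3. P0: store L4 := 28  bus=[BusUpgr]  L4: P0=M P1=I P2=I  mem[L4]=73
4. P1: load  L4  bus=[BusRd,Flush]  L4: P0=S P1=S P2=I  mem[L4]=28
5. P2: load  L5  bus=[BusRd]  L5: P0=I P1=I P2=E  mem[L5]=0
6. P2: store L4 := 3  bus=[BusRdX]  L4: P0=I P1=I P2=M  mem[L4]=28
7. P0: store L0 := 69  bus=[BusRdX]  L0: P0=M P1=I P2=I  mem[L0]=80
8. P2: store L0 := 9  bus=[BusRdX,Flush]  L0: P0=I P1=I P2=M  mem[L0]=69
9. P0: load  L4  bus=[BusRd,Flush]  L4: P0=S P1=I P2=S  mem[L4]=3
10. P1: load  L4  bus=[BusRd]  L4: P0=S P1=S P2=S  mem[L4]=3
11. P1: load  L4  bus=[-]  L4: P0=S P1=S P2=S  mem[L4]=3
12. P1: load  L2  bus=[BusRd]  L2: P0=I P1=E P2=I  mem[L2]=50
13. P1: load  L5  bus=[BusRd]  L5: P0=I P1=S P2=S  mem[L5]=0
14. P2: store L4 := 12  bus=[BusUpgr]  L4: P0=I P1=I P2=M  mem[L4]=3
15. P1: load  L4  bus=[BusRd,Flush]  L4: P0=I P1=S P2=S  mem[L4]=12
16. P2: load  L4  bus=[-]  L4: P0=I P1=S P2=S  mem[L4]=12
17. P0: load  L4  bus=[BusRd]  L4: P0=S P1=S P2=S  mem[L4]=12
18. P1: load  L1  bus=[BusRd]  L1: P0=I P1=E P2=I  mem[L1]=20
19. P0: load  L4  bus=[-]  L4: P0=S P1=S P2=S  mem[L4]=12
20. P2: store L4 := 43  bus=[BusUpgr]  L4: P0=I P1=I P2=M  mem[L4]=12
21. P0: store L6 := 46  bus=[BusRdX]  L6: P0=M P1=I P2=I  mem[L6]=30
22. P0: store L4 := 50  bus=[BusRdX,Flush]  L4: P0=M P1=I P2=I  mem[L4]=43

bus = BusRdX,Flush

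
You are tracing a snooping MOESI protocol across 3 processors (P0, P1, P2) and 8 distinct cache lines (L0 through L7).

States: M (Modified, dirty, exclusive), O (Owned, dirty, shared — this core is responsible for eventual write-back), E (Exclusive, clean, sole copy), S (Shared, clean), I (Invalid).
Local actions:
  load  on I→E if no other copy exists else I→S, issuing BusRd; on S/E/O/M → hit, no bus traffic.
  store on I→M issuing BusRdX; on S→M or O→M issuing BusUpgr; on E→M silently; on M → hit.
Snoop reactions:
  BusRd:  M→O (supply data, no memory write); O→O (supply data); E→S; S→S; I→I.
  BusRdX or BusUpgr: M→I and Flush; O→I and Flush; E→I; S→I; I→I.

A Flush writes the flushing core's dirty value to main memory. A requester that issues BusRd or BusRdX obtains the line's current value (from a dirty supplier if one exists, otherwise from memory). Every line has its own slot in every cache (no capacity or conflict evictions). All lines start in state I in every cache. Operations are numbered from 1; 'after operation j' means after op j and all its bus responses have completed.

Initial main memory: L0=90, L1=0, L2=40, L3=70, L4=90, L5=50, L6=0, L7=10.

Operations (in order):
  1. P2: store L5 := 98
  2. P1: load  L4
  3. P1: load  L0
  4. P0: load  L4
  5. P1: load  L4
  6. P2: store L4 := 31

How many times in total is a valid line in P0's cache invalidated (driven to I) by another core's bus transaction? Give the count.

invalidations = 1

1. P2: store L5 := 98  bus=[BusRdX]  L5: P0=I P1=I P2=M  mem[L5]=50
2. P1: load  L4  bus=[BusRd]  L4: P0=I P1=E P2=I  mem[L4]=90
3. P1: load  L0  bus=[BusRd]  L0: P0=I P1=E P2=I  mem[L0]=90
4. P0: load  L4  bus=[BusRd]  L4: P0=S P1=S P2=I  mem[L4]=90
5. P1: load  L4  bus=[-]  L4: P0=S P1=S P2=I  mem[L4]=90
6. P2: store L4 := 31  bus=[BusRdX]  L4: P0=I P1=I P2=M  mem[L4]=90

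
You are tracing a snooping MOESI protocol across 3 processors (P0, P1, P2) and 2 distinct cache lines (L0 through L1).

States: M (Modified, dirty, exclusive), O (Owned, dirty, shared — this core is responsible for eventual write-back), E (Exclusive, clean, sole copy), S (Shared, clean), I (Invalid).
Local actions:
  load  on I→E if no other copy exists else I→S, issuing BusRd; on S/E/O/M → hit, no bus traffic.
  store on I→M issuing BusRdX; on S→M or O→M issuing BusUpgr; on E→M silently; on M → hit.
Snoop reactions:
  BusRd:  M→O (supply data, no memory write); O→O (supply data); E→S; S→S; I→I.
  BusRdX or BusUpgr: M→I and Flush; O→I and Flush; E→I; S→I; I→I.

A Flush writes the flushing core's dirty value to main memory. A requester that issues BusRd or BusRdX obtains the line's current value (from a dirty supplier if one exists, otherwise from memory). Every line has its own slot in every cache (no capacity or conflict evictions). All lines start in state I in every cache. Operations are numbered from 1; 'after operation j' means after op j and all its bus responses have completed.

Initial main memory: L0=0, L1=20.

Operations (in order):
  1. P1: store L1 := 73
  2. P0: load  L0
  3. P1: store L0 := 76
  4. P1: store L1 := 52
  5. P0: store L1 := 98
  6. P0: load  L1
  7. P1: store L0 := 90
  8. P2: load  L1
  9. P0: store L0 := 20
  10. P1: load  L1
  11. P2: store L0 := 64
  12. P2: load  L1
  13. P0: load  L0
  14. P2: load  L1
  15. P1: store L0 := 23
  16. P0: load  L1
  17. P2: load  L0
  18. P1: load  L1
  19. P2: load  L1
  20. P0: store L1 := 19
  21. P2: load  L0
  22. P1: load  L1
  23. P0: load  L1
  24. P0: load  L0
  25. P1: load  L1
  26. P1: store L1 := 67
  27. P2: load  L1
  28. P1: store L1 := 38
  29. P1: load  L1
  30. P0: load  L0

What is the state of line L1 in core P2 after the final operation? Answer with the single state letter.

state = I

1. P1: store L1 := 73  bus=[BusRdX]  L1: P0=I P1=M P2=I  mem[L1]=20
2. P0: load  L0  bus=[BusRd]  L0: P0=E P1=I P2=I  mem[L0]=0
3. P1: store L0 := 76  bus=[BusRdX]  L0: P0=I P1=M P2=I  mem[L0]=0
4. P1: store L1 := 52  bus=[-]  L1: P0=I P1=M P2=I  mem[L1]=20
5. P0: store L1 := 98  bus=[BusRdX,Flush]  L1: P0=M P1=I P2=I  mem[L1]=52
6. P0: load  L1  bus=[-]  L1: P0=M P1=I P2=I  mem[L1]=52
7. P1: store L0 := 90  bus=[-]  L0: P0=I P1=M P2=I  mem[L0]=0
8. P2: load  L1  bus=[BusRd]  L1: P0=O P1=I P2=S  mem[L1]=52
9. P0: store L0 := 20  bus=[BusRdX,Flush]  L0: P0=M P1=I P2=I  mem[L0]=90
10. P1: load  L1  bus=[BusRd]  L1: P0=O P1=S P2=S  mem[L1]=52
11. P2: store L0 := 64  bus=[BusRdX,Flush]  L0: P0=I P1=I P2=M  mem[L0]=20
12. P2: load  L1  bus=[-]  L1: P0=O P1=S P2=S  mem[L1]=52
13. P0: load  L0  bus=[BusRd]  L0: P0=S P1=I P2=O  mem[L0]=20
14. P2: load  L1  bus=[-]  L1: P0=O P1=S P2=S  mem[L1]=52
15. P1: store L0 := 23  bus=[BusRdX,Flush]  L0: P0=I P1=M P2=I  mem[L0]=64
16. P0: load  L1  bus=[-]  L1: P0=O P1=S P2=S  mem[L1]=52
17. P2: load  L0  bus=[BusRd]  L0: P0=I P1=O P2=S  mem[L0]=64
18. P1: load  L1  bus=[-]  L1: P0=O P1=S P2=S  mem[L1]=52
19. P2: load  L1  bus=[-]  L1: P0=O P1=S P2=S  mem[L1]=52
20. P0: store L1 := 19  bus=[BusUpgr]  L1: P0=M P1=I P2=I  mem[L1]=52
21. P2: load  L0  bus=[-]  L0: P0=I P1=O P2=S  mem[L0]=64
22. P1: load  L1  bus=[BusRd]  L1: P0=O P1=S P2=I  mem[L1]=52
23. P0: load  L1  bus=[-]  L1: P0=O P1=S P2=I  mem[L1]=52
24. P0: load  L0  bus=[BusRd]  L0: P0=S P1=O P2=S  mem[L0]=64
25. P1: load  L1  bus=[-]  L1: P0=O P1=S P2=I  mem[L1]=52
26. P1: store L1 := 67  bus=[BusUpgr,Flush]  L1: P0=I P1=M P2=I  mem[L1]=19
27. P2: load  L1  bus=[BusRd]  L1: P0=I P1=O P2=S  mem[L1]=19
28. P1: store L1 := 38  bus=[BusUpgr]  L1: P0=I P1=M P2=I  mem[L1]=19
29. P1: load  L1  bus=[-]  L1: P0=I P1=M P2=I  mem[L1]=19
30. P0: load  L0  bus=[-]  L0: P0=S P1=O P2=S  mem[L0]=64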